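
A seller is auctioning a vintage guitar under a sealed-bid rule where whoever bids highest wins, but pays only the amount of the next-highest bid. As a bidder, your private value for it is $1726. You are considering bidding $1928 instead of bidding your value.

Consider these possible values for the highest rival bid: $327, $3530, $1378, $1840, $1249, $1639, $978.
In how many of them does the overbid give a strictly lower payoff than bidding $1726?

1

The deviation hurts exactly when the highest competing bid lies strictly between $1726 and $1928 — overbidding then wins at a price above your value.
$327: below both → same outcome either way.
$3530: above both → same outcome either way.
$1378: below both → same outcome either way.
$1840: inside the interval → strictly worse (loss $114).
$1249: below both → same outcome either way.
$1639: below both → same outcome either way.
$978: below both → same outcome either way.
Count: 1.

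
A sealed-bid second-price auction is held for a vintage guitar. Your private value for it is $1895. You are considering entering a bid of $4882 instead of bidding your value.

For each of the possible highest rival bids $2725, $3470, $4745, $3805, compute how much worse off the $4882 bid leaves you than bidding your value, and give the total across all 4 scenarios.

The deviation costs you only when the competing bid falls strictly between $1895 and $4882; elsewhere both bids give the same outcome.
$2725: truthful payoff $0, deviation payoff −$830 → loss $830.
$3470: truthful payoff $0, deviation payoff −$1575 → loss $1575.
$4745: truthful payoff $0, deviation payoff −$2850 → loss $2850.
$3805: truthful payoff $0, deviation payoff −$1910 → loss $1910.
Total loss = $830 + $1575 + $2850 + $1910 = $7165.
In a second-price auction your bid sets only whether you win, not what you pay, so bidding your true value is weakly dominant.

$7165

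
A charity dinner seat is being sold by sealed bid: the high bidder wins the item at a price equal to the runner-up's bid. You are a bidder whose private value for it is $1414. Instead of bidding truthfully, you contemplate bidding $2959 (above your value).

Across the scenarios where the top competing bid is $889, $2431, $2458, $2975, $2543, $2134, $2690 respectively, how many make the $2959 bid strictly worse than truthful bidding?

The deviation hurts exactly when the highest competing bid lies strictly between $1414 and $2959 — overbidding then wins at a price above your value.
$889: below both → same outcome either way.
$2431: inside the interval → strictly worse (loss $1017).
$2458: inside the interval → strictly worse (loss $1044).
$2975: above both → same outcome either way.
$2543: inside the interval → strictly worse (loss $1129).
$2134: inside the interval → strictly worse (loss $720).
$2690: inside the interval → strictly worse (loss $1276).
Count: 5.

5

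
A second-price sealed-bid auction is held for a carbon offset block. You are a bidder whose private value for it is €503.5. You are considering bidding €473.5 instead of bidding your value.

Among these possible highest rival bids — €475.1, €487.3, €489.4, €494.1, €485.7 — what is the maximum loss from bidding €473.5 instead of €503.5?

€475.1: truthful gives €28.4, deviation gives €0 → loss €28.4.
€487.3: truthful gives €16.2, deviation gives €0 → loss €16.2.
€489.4: truthful gives €14.1, deviation gives €0 → loss €14.1.
€494.1: truthful gives €9.4, deviation gives €0 → loss €9.4.
€485.7: truthful gives €17.8, deviation gives €0 → loss €17.8.
Maximum loss: €28.4.

€28.4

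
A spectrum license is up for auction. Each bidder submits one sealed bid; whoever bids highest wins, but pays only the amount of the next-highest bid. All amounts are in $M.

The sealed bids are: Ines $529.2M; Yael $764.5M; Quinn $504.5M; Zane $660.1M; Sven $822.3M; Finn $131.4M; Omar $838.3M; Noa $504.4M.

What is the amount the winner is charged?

Highest bid: Omar at $838.3M, so Omar wins.
Second-highest bid: Sven at $822.3M — that is the price the winner pays.

$822.3M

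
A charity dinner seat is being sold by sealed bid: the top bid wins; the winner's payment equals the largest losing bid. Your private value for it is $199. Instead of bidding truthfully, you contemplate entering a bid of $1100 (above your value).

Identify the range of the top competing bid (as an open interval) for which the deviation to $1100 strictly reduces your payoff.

If the competing bid is below $199, both bids win at the same price — no difference.
If it is above $1100, both bids lose — no difference.
If it lies strictly between $199 and $1100, bidding your value loses (payoff 0) while bidding $1100 wins at a price above your value (payoff negative).
So the deviation strictly hurts on the open interval ($199, $1100).

($199, $1100)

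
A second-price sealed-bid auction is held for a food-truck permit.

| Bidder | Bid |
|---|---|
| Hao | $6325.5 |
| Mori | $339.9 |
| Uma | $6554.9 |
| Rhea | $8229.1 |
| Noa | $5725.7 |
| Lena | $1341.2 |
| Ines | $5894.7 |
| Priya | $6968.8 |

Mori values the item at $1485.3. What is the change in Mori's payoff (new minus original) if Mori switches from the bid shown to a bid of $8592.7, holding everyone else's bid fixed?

The highest bid among the other bidders is $8229.1; Mori's bid doesn't change that.
Original bid $339.9: Mori is not highest (top rival bid is $8229.1); payoff $0.
Alternative bid $8592.7: Mori is highest, pays the top rival bid $8229.1; payoff $1485.3 − $8229.1 = −$6743.8.
Change in payoff = −$6743.8 − ($0) = −$6743.8.

−$6743.8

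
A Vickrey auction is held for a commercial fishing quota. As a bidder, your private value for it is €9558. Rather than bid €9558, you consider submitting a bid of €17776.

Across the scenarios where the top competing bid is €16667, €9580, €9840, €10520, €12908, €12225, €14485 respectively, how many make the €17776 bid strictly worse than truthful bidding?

The deviation hurts exactly when the highest competing bid lies strictly between €9558 and €17776 — overbidding then wins at a price above your value.
€16667: inside the interval → strictly worse (loss €7109).
€9580: inside the interval → strictly worse (loss €22).
€9840: inside the interval → strictly worse (loss €282).
€10520: inside the interval → strictly worse (loss €962).
€12908: inside the interval → strictly worse (loss €3350).
€12225: inside the interval → strictly worse (loss €2667).
€14485: inside the interval → strictly worse (loss €4927).
Count: 7.

7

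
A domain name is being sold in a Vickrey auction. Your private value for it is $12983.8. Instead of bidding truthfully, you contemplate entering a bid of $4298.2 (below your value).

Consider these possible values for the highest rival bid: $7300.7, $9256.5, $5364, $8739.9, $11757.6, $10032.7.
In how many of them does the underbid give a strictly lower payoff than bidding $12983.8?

6

The deviation hurts exactly when the highest competing bid lies strictly between $4298.2 and $12983.8 — underbidding then forfeits a profitable win.
$7300.7: inside the interval → strictly worse (loss $5683.1).
$9256.5: inside the interval → strictly worse (loss $3727.3).
$5364: inside the interval → strictly worse (loss $7619.8).
$8739.9: inside the interval → strictly worse (loss $4243.9).
$11757.6: inside the interval → strictly worse (loss $1226.2).
$10032.7: inside the interval → strictly worse (loss $2951.1).
Count: 6.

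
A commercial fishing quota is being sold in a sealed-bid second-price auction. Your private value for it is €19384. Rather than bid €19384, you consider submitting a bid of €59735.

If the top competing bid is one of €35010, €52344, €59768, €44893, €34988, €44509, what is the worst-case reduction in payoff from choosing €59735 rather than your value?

€32960

€35010: truthful gives €0, deviation gives −€15626 → loss €15626.
€52344: truthful gives €0, deviation gives −€32960 → loss €32960.
€59768: same outcome either way → loss €0.
€44893: truthful gives €0, deviation gives −€25509 → loss €25509.
€34988: truthful gives €0, deviation gives −€15604 → loss €15604.
€44509: truthful gives €0, deviation gives −€25125 → loss €25125.
Maximum loss: €32960.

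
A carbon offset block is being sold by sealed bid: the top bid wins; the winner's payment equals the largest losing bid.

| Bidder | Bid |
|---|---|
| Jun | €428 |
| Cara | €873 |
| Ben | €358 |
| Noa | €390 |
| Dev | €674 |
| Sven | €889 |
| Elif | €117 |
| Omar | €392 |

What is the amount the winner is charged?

Highest bid: Sven at €889, so Sven wins.
Second-highest bid: Cara at €873 — that is the price the winner pays.

€873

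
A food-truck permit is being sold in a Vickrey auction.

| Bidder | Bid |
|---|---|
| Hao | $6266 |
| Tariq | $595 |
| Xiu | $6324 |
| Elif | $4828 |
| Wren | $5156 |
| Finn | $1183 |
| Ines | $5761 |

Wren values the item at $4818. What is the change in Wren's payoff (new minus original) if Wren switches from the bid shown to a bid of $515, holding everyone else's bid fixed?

$0

The highest bid among the other bidders is $6324; Wren's bid doesn't change that.
Original bid $5156: Wren is not highest (top rival bid is $6324); payoff $0.
Alternative bid $515: Wren is not highest (top rival bid is $6324); payoff $0.
Change in payoff = $0 − ($0) = $0.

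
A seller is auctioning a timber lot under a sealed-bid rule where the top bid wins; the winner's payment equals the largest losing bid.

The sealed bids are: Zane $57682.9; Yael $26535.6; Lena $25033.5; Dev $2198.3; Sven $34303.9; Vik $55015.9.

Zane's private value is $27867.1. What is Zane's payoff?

Highest bid: Zane at $57682.9, so Zane wins.
Second-highest bid: Vik at $55015.9 — that is the price the winner pays.
Zane's payoff = value − price = $27867.1 − $55015.9 = −$27148.8.

−$27148.8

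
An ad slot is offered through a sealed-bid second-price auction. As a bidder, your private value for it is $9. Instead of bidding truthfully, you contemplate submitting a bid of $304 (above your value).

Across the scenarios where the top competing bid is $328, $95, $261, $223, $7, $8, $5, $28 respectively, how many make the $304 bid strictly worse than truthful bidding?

The deviation hurts exactly when the highest competing bid lies strictly between $9 and $304 — overbidding then wins at a price above your value.
$328: above both → same outcome either way.
$95: inside the interval → strictly worse (loss $86).
$261: inside the interval → strictly worse (loss $252).
$223: inside the interval → strictly worse (loss $214).
$7: below both → same outcome either way.
$8: below both → same outcome either way.
$5: below both → same outcome either way.
$28: inside the interval → strictly worse (loss $19).
Count: 4.

4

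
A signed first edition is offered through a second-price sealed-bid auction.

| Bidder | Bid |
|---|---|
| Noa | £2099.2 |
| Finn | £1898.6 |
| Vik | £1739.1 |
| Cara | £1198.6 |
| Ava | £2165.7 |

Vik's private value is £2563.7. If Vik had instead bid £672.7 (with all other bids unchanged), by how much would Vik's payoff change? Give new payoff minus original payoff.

The highest bid among the other bidders is £2165.7; Vik's bid doesn't change that.
Original bid £1739.1: Vik is not highest (top rival bid is £2165.7); payoff £0.
Alternative bid £672.7: Vik is not highest (top rival bid is £2165.7); payoff £0.
Change in payoff = £0 − (£0) = £0.

£0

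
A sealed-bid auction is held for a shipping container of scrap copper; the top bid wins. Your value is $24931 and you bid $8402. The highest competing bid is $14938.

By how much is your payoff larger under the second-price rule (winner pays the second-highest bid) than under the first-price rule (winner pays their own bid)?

Your bid $8402 is below $14938, so you lose under either rule.
Payoff is $0 in both cases; difference = $0.

$0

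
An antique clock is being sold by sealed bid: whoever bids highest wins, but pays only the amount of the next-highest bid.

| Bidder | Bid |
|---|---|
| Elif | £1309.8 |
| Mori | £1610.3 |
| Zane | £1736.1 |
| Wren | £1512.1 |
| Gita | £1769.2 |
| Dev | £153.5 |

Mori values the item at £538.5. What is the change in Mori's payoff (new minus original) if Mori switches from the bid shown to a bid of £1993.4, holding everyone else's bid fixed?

The highest bid among the other bidders is £1769.2; Mori's bid doesn't change that.
Original bid £1610.3: Mori is not highest (top rival bid is £1769.2); payoff £0.
Alternative bid £1993.4: Mori is highest, pays the top rival bid £1769.2; payoff £538.5 − £1769.2 = −£1230.7.
Change in payoff = −£1230.7 − (£0) = −£1230.7.

−£1230.7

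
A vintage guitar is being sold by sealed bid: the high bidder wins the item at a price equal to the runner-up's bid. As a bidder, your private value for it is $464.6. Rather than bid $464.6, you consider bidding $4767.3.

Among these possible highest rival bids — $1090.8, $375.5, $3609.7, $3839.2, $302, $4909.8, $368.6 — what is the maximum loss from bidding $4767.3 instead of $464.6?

$3374.6

$1090.8: truthful gives $0, deviation gives −$626.2 → loss $626.2.
$375.5: same outcome either way → loss $0.
$3609.7: truthful gives $0, deviation gives −$3145.1 → loss $3145.1.
$3839.2: truthful gives $0, deviation gives −$3374.6 → loss $3374.6.
$302: same outcome either way → loss $0.
$4909.8: same outcome either way → loss $0.
$368.6: same outcome either way → loss $0.
Maximum loss: $3374.6.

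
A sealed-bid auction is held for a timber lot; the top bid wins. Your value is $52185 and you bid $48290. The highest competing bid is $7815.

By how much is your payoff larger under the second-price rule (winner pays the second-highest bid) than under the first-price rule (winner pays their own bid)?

You have the highest bid, so you win under either rule.
Second-price: pay $7815 → payoff $44370.
First-price: pay your own bid $48290 → payoff $3895.
Difference = $44370 − ($3895) = $40475.

$40475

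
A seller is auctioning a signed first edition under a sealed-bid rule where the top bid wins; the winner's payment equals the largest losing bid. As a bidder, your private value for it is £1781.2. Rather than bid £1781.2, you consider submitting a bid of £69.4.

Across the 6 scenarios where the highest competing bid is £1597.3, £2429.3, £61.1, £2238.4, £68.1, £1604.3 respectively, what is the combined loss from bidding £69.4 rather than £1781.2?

£360.8

The deviation costs you only when the competing bid falls strictly between £69.4 and £1781.2; elsewhere both bids give the same outcome.
£1597.3: truthful payoff £183.9, deviation payoff £0 → loss £183.9.
£2429.3: outcomes coincide → loss £0.
£61.1: outcomes coincide → loss £0.
£2238.4: outcomes coincide → loss £0.
£68.1: outcomes coincide → loss £0.
£1604.3: truthful payoff £176.9, deviation payoff £0 → loss £176.9.
Total loss = £183.9 + £176.9 = £360.8.
Truthful bidding weakly dominates here: raising your bid can only win items priced above your value, and lowering it can only forfeit items priced below.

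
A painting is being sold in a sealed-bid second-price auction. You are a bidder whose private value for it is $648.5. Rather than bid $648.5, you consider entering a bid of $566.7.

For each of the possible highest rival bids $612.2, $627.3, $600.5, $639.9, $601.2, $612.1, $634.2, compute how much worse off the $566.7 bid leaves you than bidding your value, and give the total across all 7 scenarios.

The deviation costs you only when the competing bid falls strictly between $566.7 and $648.5; elsewhere both bids give the same outcome.
$612.2: truthful payoff $36.3, deviation payoff $0 → loss $36.3.
$627.3: truthful payoff $21.2, deviation payoff $0 → loss $21.2.
$600.5: truthful payoff $48, deviation payoff $0 → loss $48.
$639.9: truthful payoff $8.6, deviation payoff $0 → loss $8.6.
$601.2: truthful payoff $47.3, deviation payoff $0 → loss $47.3.
$612.1: truthful payoff $36.4, deviation payoff $0 → loss $36.4.
$634.2: truthful payoff $14.3, deviation payoff $0 → loss $14.3.
Total loss = $36.3 + $21.2 + $48 + $8.6 + $47.3 + $36.4 + $14.3 = $212.1.

$212.1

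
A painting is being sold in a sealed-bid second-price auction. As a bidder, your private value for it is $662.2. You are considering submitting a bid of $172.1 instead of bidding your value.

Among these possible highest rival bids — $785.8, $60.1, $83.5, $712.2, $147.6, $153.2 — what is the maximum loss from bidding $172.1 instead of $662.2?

$0

$785.8: same outcome either way → loss $0.
$60.1: same outcome either way → loss $0.
$83.5: same outcome either way → loss $0.
$712.2: same outcome either way → loss $0.
$147.6: same outcome either way → loss $0.
$153.2: same outcome either way → loss $0.
Maximum loss: $0.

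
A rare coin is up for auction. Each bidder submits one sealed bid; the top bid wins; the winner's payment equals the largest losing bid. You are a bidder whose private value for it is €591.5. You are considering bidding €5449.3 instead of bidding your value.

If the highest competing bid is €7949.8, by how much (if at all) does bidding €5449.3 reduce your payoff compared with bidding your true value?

€0

Bidding your value €591.5: you lose (since €591.5 < €7949.8). Payoff €0.
Bidding €5449.3: you lose. Payoff €0.
Difference = €0 − €0 = €0; both bids lead to the same outcome because the competing bid is above both your value and your alternative bid.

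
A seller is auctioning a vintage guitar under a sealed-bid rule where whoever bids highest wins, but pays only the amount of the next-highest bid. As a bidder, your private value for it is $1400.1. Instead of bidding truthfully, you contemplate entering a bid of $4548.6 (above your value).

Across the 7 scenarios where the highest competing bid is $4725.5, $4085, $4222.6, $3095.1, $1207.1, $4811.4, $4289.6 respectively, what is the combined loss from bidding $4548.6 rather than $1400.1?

The deviation costs you only when the competing bid falls strictly between $1400.1 and $4548.6; elsewhere both bids give the same outcome.
$4725.5: outcomes coincide → loss $0.
$4085: truthful payoff $0, deviation payoff −$2684.9 → loss $2684.9.
$4222.6: truthful payoff $0, deviation payoff −$2822.5 → loss $2822.5.
$3095.1: truthful payoff $0, deviation payoff −$1695 → loss $1695.
$1207.1: outcomes coincide → loss $0.
$4811.4: outcomes coincide → loss $0.
$4289.6: truthful payoff $0, deviation payoff −$2889.5 → loss $2889.5.
Total loss = $2684.9 + $2822.5 + $1695 + $2889.5 = $10091.9.

$10091.9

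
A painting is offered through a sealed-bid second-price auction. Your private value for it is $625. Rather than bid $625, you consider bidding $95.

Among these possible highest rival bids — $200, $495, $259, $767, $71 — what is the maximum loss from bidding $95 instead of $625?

$425

$200: truthful gives $425, deviation gives $0 → loss $425.
$495: truthful gives $130, deviation gives $0 → loss $130.
$259: truthful gives $366, deviation gives $0 → loss $366.
$767: same outcome either way → loss $0.
$71: same outcome either way → loss $0.
Maximum loss: $425.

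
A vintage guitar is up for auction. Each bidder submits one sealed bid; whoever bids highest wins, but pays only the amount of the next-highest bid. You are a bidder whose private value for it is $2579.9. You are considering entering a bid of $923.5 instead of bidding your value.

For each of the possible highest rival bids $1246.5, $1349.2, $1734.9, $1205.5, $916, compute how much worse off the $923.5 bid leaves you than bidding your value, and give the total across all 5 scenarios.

The deviation costs you only when the competing bid falls strictly between $923.5 and $2579.9; elsewhere both bids give the same outcome.
$1246.5: truthful payoff $1333.4, deviation payoff $0 → loss $1333.4.
$1349.2: truthful payoff $1230.7, deviation payoff $0 → loss $1230.7.
$1734.9: truthful payoff $845, deviation payoff $0 → loss $845.
$1205.5: truthful payoff $1374.4, deviation payoff $0 → loss $1374.4.
$916: outcomes coincide → loss $0.
Total loss = $1333.4 + $1230.7 + $845 + $1374.4 = $4783.5.
Because the price is fixed by the runner-up's bid, deviating from your value can only change a good outcome into a bad one — never the reverse.

$4783.5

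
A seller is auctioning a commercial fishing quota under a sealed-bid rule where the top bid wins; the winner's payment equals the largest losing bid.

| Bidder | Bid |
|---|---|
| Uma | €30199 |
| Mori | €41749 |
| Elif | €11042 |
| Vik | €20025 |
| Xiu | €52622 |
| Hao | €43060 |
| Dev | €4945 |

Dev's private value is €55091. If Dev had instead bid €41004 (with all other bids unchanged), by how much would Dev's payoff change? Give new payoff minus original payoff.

€0

The highest bid among the other bidders is €52622; Dev's bid doesn't change that.
Original bid €4945: Dev is not highest (top rival bid is €52622); payoff €0.
Alternative bid €41004: Dev is not highest (top rival bid is €52622); payoff €0.
Change in payoff = €0 − (€0) = €0.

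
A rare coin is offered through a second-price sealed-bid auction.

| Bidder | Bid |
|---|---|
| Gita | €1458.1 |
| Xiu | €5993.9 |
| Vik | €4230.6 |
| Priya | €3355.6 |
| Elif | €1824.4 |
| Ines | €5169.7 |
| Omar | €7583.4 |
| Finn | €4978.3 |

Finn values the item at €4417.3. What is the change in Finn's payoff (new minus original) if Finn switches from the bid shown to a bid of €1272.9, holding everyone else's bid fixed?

The highest bid among the other bidders is €7583.4; Finn's bid doesn't change that.
Original bid €4978.3: Finn is not highest (top rival bid is €7583.4); payoff €0.
Alternative bid €1272.9: Finn is not highest (top rival bid is €7583.4); payoff €0.
Change in payoff = €0 − (€0) = €0.

€0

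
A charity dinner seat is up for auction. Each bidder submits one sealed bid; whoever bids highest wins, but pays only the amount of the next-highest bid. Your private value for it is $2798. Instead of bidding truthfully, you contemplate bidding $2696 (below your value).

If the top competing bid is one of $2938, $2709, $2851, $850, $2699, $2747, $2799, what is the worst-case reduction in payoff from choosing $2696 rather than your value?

$2938: same outcome either way → loss $0.
$2709: truthful gives $89, deviation gives $0 → loss $89.
$2851: same outcome either way → loss $0.
$850: same outcome either way → loss $0.
$2699: truthful gives $99, deviation gives $0 → loss $99.
$2747: truthful gives $51, deviation gives $0 → loss $51.
$2799: same outcome either way → loss $0.
Maximum loss: $99.

$99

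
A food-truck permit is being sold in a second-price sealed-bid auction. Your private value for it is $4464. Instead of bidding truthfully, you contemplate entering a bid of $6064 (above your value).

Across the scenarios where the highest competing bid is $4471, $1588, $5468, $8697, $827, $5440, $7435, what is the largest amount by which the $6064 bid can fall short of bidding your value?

$4471: truthful gives $0, deviation gives −$7 → loss $7.
$1588: same outcome either way → loss $0.
$5468: truthful gives $0, deviation gives −$1004 → loss $1004.
$8697: same outcome either way → loss $0.
$827: same outcome either way → loss $0.
$5440: truthful gives $0, deviation gives −$976 → loss $976.
$7435: same outcome either way → loss $0.
Maximum loss: $1004.

$1004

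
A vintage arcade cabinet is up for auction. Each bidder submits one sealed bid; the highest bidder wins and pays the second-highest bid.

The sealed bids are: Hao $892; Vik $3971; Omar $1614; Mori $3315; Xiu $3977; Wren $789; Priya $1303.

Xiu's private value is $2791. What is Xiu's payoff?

Highest bid: Xiu at $3977, so Xiu wins.
Second-highest bid: Vik at $3971 — that is the price the winner pays.
Xiu's payoff = value − price = $2791 − $3971 = −$1180.

−$1180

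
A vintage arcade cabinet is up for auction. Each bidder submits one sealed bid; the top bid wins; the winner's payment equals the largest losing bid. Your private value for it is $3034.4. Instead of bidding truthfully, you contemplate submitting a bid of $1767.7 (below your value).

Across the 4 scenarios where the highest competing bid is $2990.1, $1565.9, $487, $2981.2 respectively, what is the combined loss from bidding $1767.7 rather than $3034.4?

The deviation costs you only when the competing bid falls strictly between $1767.7 and $3034.4; elsewhere both bids give the same outcome.
$2990.1: truthful payoff $44.3, deviation payoff $0 → loss $44.3.
$1565.9: outcomes coincide → loss $0.
$487: outcomes coincide → loss $0.
$2981.2: truthful payoff $53.2, deviation payoff $0 → loss $53.2.
Total loss = $44.3 + $53.2 = $97.5.

$97.5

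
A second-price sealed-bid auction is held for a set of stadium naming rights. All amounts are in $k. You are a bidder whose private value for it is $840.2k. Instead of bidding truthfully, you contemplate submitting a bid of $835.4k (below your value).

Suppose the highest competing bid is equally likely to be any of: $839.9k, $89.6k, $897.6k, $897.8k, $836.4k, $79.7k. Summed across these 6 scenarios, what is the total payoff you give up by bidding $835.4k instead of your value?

$4.1k

The deviation costs you only when the competing bid falls strictly between $835.4k and $840.2k; elsewhere both bids give the same outcome.
$839.9k: truthful payoff $0.3k, deviation payoff $0k → loss $0.3k.
$89.6k: outcomes coincide → loss $0k.
$897.6k: outcomes coincide → loss $0k.
$897.8k: outcomes coincide → loss $0k.
$836.4k: truthful payoff $3.8k, deviation payoff $0k → loss $3.8k.
$79.7k: outcomes coincide → loss $0k.
Total loss = $0.3k + $3.8k = $4.1k.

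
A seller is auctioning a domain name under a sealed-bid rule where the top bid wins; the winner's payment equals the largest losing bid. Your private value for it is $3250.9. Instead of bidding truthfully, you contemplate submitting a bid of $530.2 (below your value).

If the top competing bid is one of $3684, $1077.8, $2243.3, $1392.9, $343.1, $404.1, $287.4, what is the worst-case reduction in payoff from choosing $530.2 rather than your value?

$3684: same outcome either way → loss $0.
$1077.8: truthful gives $2173.1, deviation gives $0 → loss $2173.1.
$2243.3: truthful gives $1007.6, deviation gives $0 → loss $1007.6.
$1392.9: truthful gives $1858, deviation gives $0 → loss $1858.
$343.1: same outcome either way → loss $0.
$404.1: same outcome either way → loss $0.
$287.4: same outcome either way → loss $0.
Maximum loss: $2173.1.

$2173.1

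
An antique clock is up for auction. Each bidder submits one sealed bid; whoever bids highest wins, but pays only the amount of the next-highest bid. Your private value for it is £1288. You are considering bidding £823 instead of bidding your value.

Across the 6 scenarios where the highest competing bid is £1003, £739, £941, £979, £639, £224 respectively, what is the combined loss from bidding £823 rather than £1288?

£941

The deviation costs you only when the competing bid falls strictly between £823 and £1288; elsewhere both bids give the same outcome.
£1003: truthful payoff £285, deviation payoff £0 → loss £285.
£739: outcomes coincide → loss £0.
£941: truthful payoff £347, deviation payoff £0 → loss £347.
£979: truthful payoff £309, deviation payoff £0 → loss £309.
£639: outcomes coincide → loss £0.
£224: outcomes coincide → loss £0.
Total loss = £285 + £347 + £309 = £941.
Truthful bidding weakly dominates here: raising your bid can only win items priced above your value, and lowering it can only forfeit items priced below.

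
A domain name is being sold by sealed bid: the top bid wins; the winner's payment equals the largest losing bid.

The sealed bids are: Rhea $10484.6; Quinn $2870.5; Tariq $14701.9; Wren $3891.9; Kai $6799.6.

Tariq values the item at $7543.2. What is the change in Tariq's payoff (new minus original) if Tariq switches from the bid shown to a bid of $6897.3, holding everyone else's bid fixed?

The highest bid among the other bidders is $10484.6; Tariq's bid doesn't change that.
Original bid $14701.9: Tariq is highest, pays the top rival bid $10484.6; payoff $7543.2 − $10484.6 = −$2941.4.
Alternative bid $6897.3: Tariq is not highest (top rival bid is $10484.6); payoff $0.
Change in payoff = $0 − (−$2941.4) = $2941.4.

$2941.4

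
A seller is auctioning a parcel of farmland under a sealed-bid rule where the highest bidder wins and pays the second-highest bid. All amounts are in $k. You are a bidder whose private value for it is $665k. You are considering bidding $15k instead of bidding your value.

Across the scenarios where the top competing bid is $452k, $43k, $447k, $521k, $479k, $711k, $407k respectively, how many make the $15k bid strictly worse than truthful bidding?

The deviation hurts exactly when the highest competing bid lies strictly between $15k and $665k — underbidding then forfeits a profitable win.
$452k: inside the interval → strictly worse (loss $213k).
$43k: inside the interval → strictly worse (loss $622k).
$447k: inside the interval → strictly worse (loss $218k).
$521k: inside the interval → strictly worse (loss $144k).
$479k: inside the interval → strictly worse (loss $186k).
$711k: above both → same outcome either way.
$407k: inside the interval → strictly worse (loss $258k).
Count: 6.

6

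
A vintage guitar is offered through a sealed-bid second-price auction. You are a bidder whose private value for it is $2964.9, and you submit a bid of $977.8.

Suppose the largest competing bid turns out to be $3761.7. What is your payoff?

$0

Your bid $977.8 is below the highest competing bid $3761.7, so you lose.
A losing bidder pays nothing and receives nothing: payoff = $0.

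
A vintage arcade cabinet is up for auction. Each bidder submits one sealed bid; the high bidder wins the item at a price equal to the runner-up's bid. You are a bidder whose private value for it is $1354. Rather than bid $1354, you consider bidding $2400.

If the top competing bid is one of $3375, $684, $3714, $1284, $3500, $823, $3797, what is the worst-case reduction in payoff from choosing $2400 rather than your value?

$3375: same outcome either way → loss $0.
$684: same outcome either way → loss $0.
$3714: same outcome either way → loss $0.
$1284: same outcome either way → loss $0.
$3500: same outcome either way → loss $0.
$823: same outcome either way → loss $0.
$3797: same outcome either way → loss $0.
Maximum loss: $0.

$0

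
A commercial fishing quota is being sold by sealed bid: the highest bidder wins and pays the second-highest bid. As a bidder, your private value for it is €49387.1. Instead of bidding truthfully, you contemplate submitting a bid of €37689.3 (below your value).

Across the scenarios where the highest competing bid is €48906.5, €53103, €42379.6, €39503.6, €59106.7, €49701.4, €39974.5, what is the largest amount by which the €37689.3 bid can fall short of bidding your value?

€48906.5: truthful gives €480.6, deviation gives €0 → loss €480.6.
€53103: same outcome either way → loss €0.
€42379.6: truthful gives €7007.5, deviation gives €0 → loss €7007.5.
€39503.6: truthful gives €9883.5, deviation gives €0 → loss €9883.5.
€59106.7: same outcome either way → loss €0.
€49701.4: same outcome either way → loss €0.
€39974.5: truthful gives €9412.6, deviation gives €0 → loss €9412.6.
Maximum loss: €9883.5.

€9883.5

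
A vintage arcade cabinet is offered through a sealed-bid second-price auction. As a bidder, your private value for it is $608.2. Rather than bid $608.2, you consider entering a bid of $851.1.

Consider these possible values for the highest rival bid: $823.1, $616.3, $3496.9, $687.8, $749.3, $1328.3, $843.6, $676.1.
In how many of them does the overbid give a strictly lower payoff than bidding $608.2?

6

The deviation hurts exactly when the highest competing bid lies strictly between $608.2 and $851.1 — overbidding then wins at a price above your value.
$823.1: inside the interval → strictly worse (loss $214.9).
$616.3: inside the interval → strictly worse (loss $8.1).
$3496.9: above both → same outcome either way.
$687.8: inside the interval → strictly worse (loss $79.6).
$749.3: inside the interval → strictly worse (loss $141.1).
$1328.3: above both → same outcome either way.
$843.6: inside the interval → strictly worse (loss $235.4).
$676.1: inside the interval → strictly worse (loss $67.9).
Count: 6.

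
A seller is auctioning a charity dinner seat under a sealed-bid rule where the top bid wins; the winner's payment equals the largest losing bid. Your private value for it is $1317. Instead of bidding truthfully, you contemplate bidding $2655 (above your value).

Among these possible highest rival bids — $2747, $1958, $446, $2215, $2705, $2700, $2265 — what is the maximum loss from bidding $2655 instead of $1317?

$948

$2747: same outcome either way → loss $0.
$1958: truthful gives $0, deviation gives −$641 → loss $641.
$446: same outcome either way → loss $0.
$2215: truthful gives $0, deviation gives −$898 → loss $898.
$2705: same outcome either way → loss $0.
$2700: same outcome either way → loss $0.
$2265: truthful gives $0, deviation gives −$948 → loss $948.
Maximum loss: $948.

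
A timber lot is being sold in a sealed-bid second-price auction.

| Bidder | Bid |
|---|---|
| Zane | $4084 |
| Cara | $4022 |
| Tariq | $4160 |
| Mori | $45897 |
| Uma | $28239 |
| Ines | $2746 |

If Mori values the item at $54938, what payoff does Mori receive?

$26699

Highest bid: Mori at $45897, so Mori wins.
Second-highest bid: Uma at $28239 — that is the price the winner pays.
Mori's payoff = value − price = $54938 − $28239 = $26699.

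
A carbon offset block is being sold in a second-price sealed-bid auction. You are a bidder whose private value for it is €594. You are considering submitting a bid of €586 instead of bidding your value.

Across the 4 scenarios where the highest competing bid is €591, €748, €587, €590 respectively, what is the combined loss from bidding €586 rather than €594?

The deviation costs you only when the competing bid falls strictly between €586 and €594; elsewhere both bids give the same outcome.
€591: truthful payoff €3, deviation payoff €0 → loss €3.
€748: outcomes coincide → loss €0.
€587: truthful payoff €7, deviation payoff €0 → loss €7.
€590: truthful payoff €4, deviation payoff €0 → loss €4.
Total loss = €3 + €7 + €4 = €14.

€14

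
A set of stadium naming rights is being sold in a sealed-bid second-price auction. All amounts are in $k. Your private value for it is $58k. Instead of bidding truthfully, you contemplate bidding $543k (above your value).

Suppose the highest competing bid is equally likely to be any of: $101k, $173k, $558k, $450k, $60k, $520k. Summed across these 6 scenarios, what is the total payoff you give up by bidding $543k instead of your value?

The deviation costs you only when the competing bid falls strictly between $58k and $543k; elsewhere both bids give the same outcome.
$101k: truthful payoff $0k, deviation payoff −$43k → loss $43k.
$173k: truthful payoff $0k, deviation payoff −$115k → loss $115k.
$558k: outcomes coincide → loss $0k.
$450k: truthful payoff $0k, deviation payoff −$392k → loss $392k.
$60k: truthful payoff $0k, deviation payoff −$2k → loss $2k.
$520k: truthful payoff $0k, deviation payoff −$462k → loss $462k.
Total loss = $43k + $115k + $392k + $2k + $462k = $1014k.

$1014k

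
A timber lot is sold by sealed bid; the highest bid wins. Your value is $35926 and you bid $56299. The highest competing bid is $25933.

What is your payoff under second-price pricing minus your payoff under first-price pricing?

You have the highest bid, so you win under either rule.
Second-price: pay $25933 → payoff $9993.
First-price: pay your own bid $56299 → payoff −$20373.
Difference = $9993 − (−$20373) = $30366.

$30366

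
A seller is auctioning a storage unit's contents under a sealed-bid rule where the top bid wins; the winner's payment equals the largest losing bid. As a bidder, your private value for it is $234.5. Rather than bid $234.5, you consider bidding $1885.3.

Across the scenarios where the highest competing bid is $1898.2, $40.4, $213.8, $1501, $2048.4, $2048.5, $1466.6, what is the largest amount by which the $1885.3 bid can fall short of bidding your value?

$1898.2: same outcome either way → loss $0.
$40.4: same outcome either way → loss $0.
$213.8: same outcome either way → loss $0.
$1501: truthful gives $0, deviation gives −$1266.5 → loss $1266.5.
$2048.4: same outcome either way → loss $0.
$2048.5: same outcome either way → loss $0.
$1466.6: truthful gives $0, deviation gives −$1232.1 → loss $1232.1.
Maximum loss: $1266.5.

$1266.5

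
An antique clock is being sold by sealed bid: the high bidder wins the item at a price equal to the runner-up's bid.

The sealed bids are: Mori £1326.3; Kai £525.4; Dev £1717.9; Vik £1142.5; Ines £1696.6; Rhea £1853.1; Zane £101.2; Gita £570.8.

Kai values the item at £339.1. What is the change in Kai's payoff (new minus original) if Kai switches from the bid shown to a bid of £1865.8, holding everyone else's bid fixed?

The highest bid among the other bidders is £1853.1; Kai's bid doesn't change that.
Original bid £525.4: Kai is not highest (top rival bid is £1853.1); payoff £0.
Alternative bid £1865.8: Kai is highest, pays the top rival bid £1853.1; payoff £339.1 − £1853.1 = −£1514.
Change in payoff = −£1514 − (£0) = −£1514.

−£1514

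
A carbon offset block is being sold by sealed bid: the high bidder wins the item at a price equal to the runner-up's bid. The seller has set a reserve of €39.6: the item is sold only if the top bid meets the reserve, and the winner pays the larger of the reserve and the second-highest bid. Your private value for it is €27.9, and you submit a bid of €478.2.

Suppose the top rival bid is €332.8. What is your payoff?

−€304.9

Your bid €478.2 is the highest and exceeds the reserve.
Price = max(second-highest bid, reserve) = max(€332.8, €39.6) = €332.8.
Payoff = €27.9 − €332.8 = −€304.9.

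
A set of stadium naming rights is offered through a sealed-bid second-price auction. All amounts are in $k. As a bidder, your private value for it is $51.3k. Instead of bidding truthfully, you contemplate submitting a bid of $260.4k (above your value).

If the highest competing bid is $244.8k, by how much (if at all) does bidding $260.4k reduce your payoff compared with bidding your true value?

Bidding your value $51.3k: you lose (since $51.3k < $244.8k). Payoff $0k.
Bidding $260.4k: you win and pay $244.8k. Payoff $51.3k − $244.8k = −$193.5k.
The competing bid $244.8k lies between your value and your inflated bid, so overbidding wins an item priced above your value.
Loss from deviating = $0k − (−$193.5k) = $193.5k.

$193.5k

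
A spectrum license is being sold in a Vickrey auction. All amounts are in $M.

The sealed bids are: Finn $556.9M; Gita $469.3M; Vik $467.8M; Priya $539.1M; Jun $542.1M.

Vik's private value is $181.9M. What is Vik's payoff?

Highest bid: Finn at $556.9M, so Finn wins.
Second-highest bid: Jun at $542.1M — that is the price the winner pays.
Vik did not win, so Vik pays nothing and receives nothing: payoff $0M.

$0M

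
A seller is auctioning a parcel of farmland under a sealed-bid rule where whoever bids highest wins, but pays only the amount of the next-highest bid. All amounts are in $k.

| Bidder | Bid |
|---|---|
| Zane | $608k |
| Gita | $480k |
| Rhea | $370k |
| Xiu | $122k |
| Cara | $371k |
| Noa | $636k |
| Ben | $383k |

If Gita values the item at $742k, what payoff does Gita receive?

Highest bid: Noa at $636k, so Noa wins.
Second-highest bid: Zane at $608k — that is the price the winner pays.
Gita did not win, so Gita pays nothing and receives nothing: payoff $0k.

$0k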